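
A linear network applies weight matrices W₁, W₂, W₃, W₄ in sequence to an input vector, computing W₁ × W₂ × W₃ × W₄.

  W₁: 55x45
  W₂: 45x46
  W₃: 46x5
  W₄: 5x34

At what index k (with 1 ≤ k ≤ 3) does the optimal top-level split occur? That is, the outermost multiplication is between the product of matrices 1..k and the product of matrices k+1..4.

3

Adjacent pairs: W₁W₂ = 55·45·46 = 113850; W₂W₃ = 45·46·5 = 10350; W₃W₄ = 46·5·34 = 7820.
Length 3: W₁..W₃: k=1: 0+10350+55·45·5=22725; k=2: 113850+0+55·46·5=126500 → min 22725 | W₂..W₄: k=2: 0+7820+45·46·34=78200; k=3: 10350+0+45·5·34=18000 → min 18000.
Top-level splits: k=1: (W₁..W₁)·(W₂..W₄) → 0+18000+55·45·34 = 102150; k=2: (W₁..W₂)·(W₃..W₄) → 113850+7820+55·46·34 = 207690; k=3: (W₁..W₃)·(W₄..W₄) → 22725+0+55·5·34 = 32075.
Best split is after W₃, i.e. k = 3.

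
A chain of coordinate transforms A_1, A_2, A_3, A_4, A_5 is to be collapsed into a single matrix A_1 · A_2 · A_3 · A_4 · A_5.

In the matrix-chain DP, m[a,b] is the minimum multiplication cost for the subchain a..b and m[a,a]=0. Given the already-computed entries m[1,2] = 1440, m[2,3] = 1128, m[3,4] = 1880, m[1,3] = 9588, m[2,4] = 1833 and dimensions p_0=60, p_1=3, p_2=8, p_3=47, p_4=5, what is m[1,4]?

2733

m[1,4] = min over k∈[1,3] of m[1,k]+m[k+1,4]+p_{0}·p_k·p_{4}.
k=1: 0 + 1833 + 60·3·5 = 2733; k=2: 1440 + 1880 + 60·8·5 = 5720; k=3: 9588 + 0 + 60·47·5 = 23688.
Minimum: 2733 at k=1.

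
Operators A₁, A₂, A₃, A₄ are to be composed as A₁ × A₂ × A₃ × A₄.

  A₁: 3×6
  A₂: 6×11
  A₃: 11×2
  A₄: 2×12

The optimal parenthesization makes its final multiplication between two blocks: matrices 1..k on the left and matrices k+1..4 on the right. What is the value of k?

3

Adjacent pairs: A₁A₂ = 3·6·11 = 198; A₂A₃ = 6·11·2 = 132; A₃A₄ = 11·2·12 = 264.
Length 3: A₁..A₃: k=1: 0+132+3·6·2=168; k=2: 198+0+3·11·2=264 → min 168 | A₂..A₄: k=2: 0+264+6·11·12=1056; k=3: 132+0+6·2·12=276 → min 276.
Top-level splits: k=1: (A₁..A₁)·(A₂..A₄) → 0+276+3·6·12 = 492; k=2: (A₁..A₂)·(A₃..A₄) → 198+264+3·11·12 = 858; k=3: (A₁..A₃)·(A₄..A₄) → 168+0+3·2·12 = 240.
Best split is after A₃, i.e. k = 3.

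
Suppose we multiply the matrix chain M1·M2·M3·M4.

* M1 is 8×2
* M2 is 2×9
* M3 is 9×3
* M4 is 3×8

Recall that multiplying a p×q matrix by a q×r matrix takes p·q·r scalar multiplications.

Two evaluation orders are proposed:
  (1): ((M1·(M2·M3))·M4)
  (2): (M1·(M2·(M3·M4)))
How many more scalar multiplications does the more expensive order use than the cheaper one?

194

Order (1) = ((M1·(M2·M3))·M4): (M2·M3): 2×9 by 9×3 → 2×3, cost 2·9·3 = 54; (M1·(M2·M3)): 8×2 by 2×3 → 8×3, cost 8·2·3 = 48; cumulative 102; ((M1·(M2·M3))·M4): 8×3 by 3×8 → 8×8, cost 8·3·8 = 192; cumulative 294. Total 294.
Order (2) = (M1·(M2·(M3·M4))): (M3·M4): 9×3 by 3×8 → 9×8, cost 9·3·8 = 216; (M2·(M3·M4)): 2×9 by 9×8 → 2×8, cost 2·9·8 = 144; cumulative 360; (M1·(M2·(M3·M4))): 8×2 by 2×8 → 8×8, cost 8·2·8 = 128; cumulative 488. Total 488.
Difference: |294 − 488| = 194.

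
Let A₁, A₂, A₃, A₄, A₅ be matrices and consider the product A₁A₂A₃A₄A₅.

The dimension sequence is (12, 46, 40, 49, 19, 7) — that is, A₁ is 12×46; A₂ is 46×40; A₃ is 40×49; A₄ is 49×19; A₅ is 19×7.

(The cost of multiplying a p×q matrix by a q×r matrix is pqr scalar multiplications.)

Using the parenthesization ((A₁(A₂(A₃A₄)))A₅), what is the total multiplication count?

84284

(A₃A₄): 40×49 by 49×19 → 40×19, cost 40·49·19 = 37240
(A₂(A₃A₄)): 46×40 by 40×19 → 46×19, cost 46·40·19 = 34960; cumulative 72200
(A₁(A₂(A₃A₄))): 12×46 by 46×19 → 12×19, cost 12·46·19 = 10488; cumulative 82688
((A₁(A₂(A₃A₄)))A₅): 12×19 by 19×7 → 12×7, cost 12·19·7 = 1596; cumulative 84284
Total: 84284 scalar multiplications.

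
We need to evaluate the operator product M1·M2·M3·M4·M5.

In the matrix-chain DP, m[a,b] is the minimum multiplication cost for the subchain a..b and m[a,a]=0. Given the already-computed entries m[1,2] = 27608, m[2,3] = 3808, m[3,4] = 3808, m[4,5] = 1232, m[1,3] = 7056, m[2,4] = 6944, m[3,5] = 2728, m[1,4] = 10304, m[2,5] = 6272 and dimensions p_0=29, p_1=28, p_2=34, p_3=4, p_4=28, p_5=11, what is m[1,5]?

9564

m[1,5] = min over k∈[1,4] of m[1,k]+m[k+1,5]+p_{0}·p_k·p_{5}.
k=1: 0 + 6272 + 29·28·11 = 15204; k=2: 27608 + 2728 + 29·34·11 = 41182; k=3: 7056 + 1232 + 29·4·11 = 9564; k=4: 10304 + 0 + 29·28·11 = 19236.
Minimum: 9564 at k=3.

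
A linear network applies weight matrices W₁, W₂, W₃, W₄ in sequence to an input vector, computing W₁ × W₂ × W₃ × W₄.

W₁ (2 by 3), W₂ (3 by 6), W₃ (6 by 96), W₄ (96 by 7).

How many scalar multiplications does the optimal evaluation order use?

2532

Adjacent pairs: W₁W₂ = 2·3·6 = 36; W₂W₃ = 3·6·96 = 1728; W₃W₄ = 6·96·7 = 4032.
Length 3: W₁..W₃: k=1: 0+1728+2·3·96=2304; k=2: 36+0+2·6·96=1188 → min 1188 | W₂..W₄: k=2: 0+4032+3·6·7=4158; k=3: 1728+0+3·96·7=3744 → min 3744.
Length 4: W₁..W₄: k=1: 0+3744+2·3·7=3786; k=2: 36+4032+2·6·7=4152; k=3: 1188+0+2·96·7=2532 → min 2532.
Optimal order: (((W₁ × W₂) × W₃) × W₄) with cost 2532.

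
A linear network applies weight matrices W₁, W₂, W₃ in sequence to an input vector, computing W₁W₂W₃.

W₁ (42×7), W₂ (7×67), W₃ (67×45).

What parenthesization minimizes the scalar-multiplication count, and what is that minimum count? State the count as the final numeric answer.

34335

(W₁(W₂W₃)): cost 34335.
((W₁W₂)W₃): cost 146328.
Optimal: (W₁(W₂W₃)) with cost 34335.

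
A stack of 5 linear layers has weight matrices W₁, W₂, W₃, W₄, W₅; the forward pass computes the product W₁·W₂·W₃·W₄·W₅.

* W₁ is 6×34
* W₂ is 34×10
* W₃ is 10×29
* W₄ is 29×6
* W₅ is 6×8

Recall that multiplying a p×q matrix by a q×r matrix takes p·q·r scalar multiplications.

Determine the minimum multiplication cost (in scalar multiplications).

Adjacent pairs: W₁W₂ = 6·34·10 = 2040; W₂W₃ = 34·10·29 = 9860; W₃W₄ = 10·29·6 = 1740; W₄W₅ = 29·6·8 = 1392.
Length 3: W₁..W₃: k=1: 0+9860+6·34·29=15776; k=2: 2040+0+6·10·29=3780 → min 3780 | W₂..W₄: k=2: 0+1740+34·10·6=3780; k=3: 9860+0+34·29·6=15776 → min 3780 | W₃..W₅: k=3: 0+1392+10·29·8=3712; k=4: 1740+0+10·6·8=2220 → min 2220.
Length 4: W₁..W₄: k=1: 0+3780+6·34·6=5004; k=2: 2040+1740+6·10·6=4140; k=3: 3780+0+6·29·6=4824 → min 4140 | W₂..W₅: k=2: 0+2220+34·10·8=4940; k=3: 9860+1392+34·29·8=19140; k=4: 3780+0+34·6·8=5412 → min 4940.
Length 5: W₁..W₅: k=1: 0+4940+6·34·8=6572; k=2: 2040+2220+6·10·8=4740; k=3: 3780+1392+6·29·8=6564; k=4: 4140+0+6·6·8=4428 → min 4428.
Optimal order: (((W₁·W₂)·(W₃·W₄))·W₅) with cost 4428.

4428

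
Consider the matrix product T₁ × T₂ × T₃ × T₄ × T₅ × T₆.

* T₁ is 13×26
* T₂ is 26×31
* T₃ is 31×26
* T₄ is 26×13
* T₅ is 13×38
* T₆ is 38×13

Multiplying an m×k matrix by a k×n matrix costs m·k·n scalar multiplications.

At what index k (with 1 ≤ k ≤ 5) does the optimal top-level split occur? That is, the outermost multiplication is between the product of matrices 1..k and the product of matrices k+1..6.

Adjacent pairs: T₁T₂ = 13·26·31 = 10478; T₂T₃ = 26·31·26 = 20956; T₃T₄ = 31·26·13 = 10478; T₄T₅ = 26·13·38 = 12844; T₅T₆ = 13·38·13 = 6422.
Length 3: T₁..T₃: k=1: 0+20956+13·26·26=29744; k=2: 10478+0+13·31·26=20956 → min 20956 | T₂..T₄: k=2: 0+10478+26·31·13=20956; k=3: 20956+0+26·26·13=29744 → min 20956 | T₃..T₅: k=3: 0+12844+31·26·38=43472; k=4: 10478+0+31·13·38=25792 → min 25792 | T₄..T₆: k=4: 0+6422+26·13·13=10816; k=5: 12844+0+26·38·13=25688 → min 10816.
Length 4: T₁..T₄: k=1: 0+20956+13·26·13=25350; k=2: 10478+10478+13·31·13=26195; k=3: 20956+0+13·26·13=25350 → min 25350 | T₂..T₅: k=2: 0+25792+26·31·38=56420; k=3: 20956+12844+26·26·38=59488; k=4: 20956+0+26·13·38=33800 → min 33800 | T₃..T₆: k=3: 0+10816+31·26·13=21294; k=4: 10478+6422+31·13·13=22139; k=5: 25792+0+31·38·13=41106 → min 21294.
Length 5: T₁..T₅: k=1: 0+33800+13·26·38=46644; k=2: 10478+25792+13·31·38=51584; k=3: 20956+12844+13·26·38=46644; k=4: 25350+0+13·13·38=31772 → min 31772 | T₂..T₆: k=2: 0+21294+26·31·13=31772; k=3: 20956+10816+26·26·13=40560; k=4: 20956+6422+26·13·13=31772; k=5: 33800+0+26·38·13=46644 → min 31772.
Top-level splits: k=1: (T₁..T₁)·(T₂..T₆) → 0+31772+13·26·13 = 36166; k=2: (T₁..T₂)·(T₃..T₆) → 10478+21294+13·31·13 = 37011; k=3: (T₁..T₃)·(T₄..T₆) → 20956+10816+13·26·13 = 36166; k=4: (T₁..T₄)·(T₅..T₆) → 25350+6422+13·13·13 = 33969; k=5: (T₁..T₅)·(T₆..T₆) → 31772+0+13·38·13 = 38194.
Best split is after T₄, i.e. k = 4.

4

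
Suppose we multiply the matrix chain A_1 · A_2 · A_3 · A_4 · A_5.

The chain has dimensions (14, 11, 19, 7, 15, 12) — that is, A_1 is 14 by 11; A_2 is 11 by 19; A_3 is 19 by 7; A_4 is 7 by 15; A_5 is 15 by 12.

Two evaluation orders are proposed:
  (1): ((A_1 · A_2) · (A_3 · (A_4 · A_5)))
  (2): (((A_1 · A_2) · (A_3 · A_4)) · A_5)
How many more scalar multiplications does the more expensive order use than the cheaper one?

2457

Order (1) = ((A_1 · A_2) · (A_3 · (A_4 · A_5))): (A_1 · A_2): 14×11 by 11×19 → 14×19, cost 14·11·19 = 2926; (A_4 · A_5): 7×15 by 15×12 → 7×12, cost 7·15·12 = 1260; (A_3 · (A_4 · A_5)): 19×7 by 7×12 → 19×12, cost 19·7·12 = 1596; cumulative 2856; ((A_1 · A_2) · (A_3 · (A_4 · A_5))): 14×19 by 19×12 → 14×12, cost 14·19·12 = 3192; cumulative 8974. Total 8974.
Order (2) = (((A_1 · A_2) · (A_3 · A_4)) · A_5): (A_1 · A_2): 14×11 by 11×19 → 14×19, cost 14·11·19 = 2926; (A_3 · A_4): 19×7 by 7×15 → 19×15, cost 19·7·15 = 1995; ((A_1 · A_2) · (A_3 · A_4)): 14×19 by 19×15 → 14×15, cost 14·19·15 = 3990; cumulative 8911; (((A_1 · A_2) · (A_3 · A_4)) · A_5): 14×15 by 15×12 → 14×12, cost 14·15·12 = 2520; cumulative 11431. Total 11431.
Difference: |8974 − 11431| = 2457.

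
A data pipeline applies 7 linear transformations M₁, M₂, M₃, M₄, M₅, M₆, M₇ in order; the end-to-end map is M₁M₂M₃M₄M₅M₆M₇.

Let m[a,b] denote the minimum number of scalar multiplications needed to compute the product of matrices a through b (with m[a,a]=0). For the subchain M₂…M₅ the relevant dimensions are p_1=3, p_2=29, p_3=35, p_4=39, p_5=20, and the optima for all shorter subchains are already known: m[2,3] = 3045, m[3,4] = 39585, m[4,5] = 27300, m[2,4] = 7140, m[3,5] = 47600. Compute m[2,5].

m[2,5] = min over k∈[2,4] of m[2,k]+m[k+1,5]+p_{1}·p_k·p_{5}.
k=2: 0 + 47600 + 3·29·20 = 49340; k=3: 3045 + 27300 + 3·35·20 = 32445; k=4: 7140 + 0 + 3·39·20 = 9480.
Minimum: 9480 at k=4.

9480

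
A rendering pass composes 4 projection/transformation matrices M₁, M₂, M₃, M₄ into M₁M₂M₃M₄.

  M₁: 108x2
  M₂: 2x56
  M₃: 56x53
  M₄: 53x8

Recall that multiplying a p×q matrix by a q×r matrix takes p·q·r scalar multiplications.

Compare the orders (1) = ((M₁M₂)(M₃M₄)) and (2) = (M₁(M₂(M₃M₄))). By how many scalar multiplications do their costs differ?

Order (1) = ((M₁M₂)(M₃M₄)): (M₁M₂): 108×2 by 2×56 → 108×56, cost 108·2·56 = 12096; (M₃M₄): 56×53 by 53×8 → 56×8, cost 56·53·8 = 23744; ((M₁M₂)(M₃M₄)): 108×56 by 56×8 → 108×8, cost 108·56·8 = 48384; cumulative 84224. Total 84224.
Order (2) = (M₁(M₂(M₃M₄))): (M₃M₄): 56×53 by 53×8 → 56×8, cost 56·53·8 = 23744; (M₂(M₃M₄)): 2×56 by 56×8 → 2×8, cost 2·56·8 = 896; cumulative 24640; (M₁(M₂(M₃M₄))): 108×2 by 2×8 → 108×8, cost 108·2·8 = 1728; cumulative 26368. Total 26368.
Difference: |84224 − 26368| = 57856.

57856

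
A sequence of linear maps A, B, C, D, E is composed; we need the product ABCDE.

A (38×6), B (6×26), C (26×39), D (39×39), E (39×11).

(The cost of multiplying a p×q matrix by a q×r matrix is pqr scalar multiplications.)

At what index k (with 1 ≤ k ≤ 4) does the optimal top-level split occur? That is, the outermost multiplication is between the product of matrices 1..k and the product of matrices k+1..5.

1

Adjacent pairs: AB = 38·6·26 = 5928; BC = 6·26·39 = 6084; CD = 26·39·39 = 39546; DE = 39·39·11 = 16731.
Length 3: A..C: k=1: 0+6084+38·6·39=14976; k=2: 5928+0+38·26·39=44460 → min 14976 | B..D: k=2: 0+39546+6·26·39=45630; k=3: 6084+0+6·39·39=15210 → min 15210 | C..E: k=3: 0+16731+26·39·11=27885; k=4: 39546+0+26·39·11=50700 → min 27885.
Length 4: A..D: k=1: 0+15210+38·6·39=24102; k=2: 5928+39546+38·26·39=84006; k=3: 14976+0+38·39·39=72774 → min 24102 | B..E: k=2: 0+27885+6·26·11=29601; k=3: 6084+16731+6·39·11=25389; k=4: 15210+0+6·39·11=17784 → min 17784.
Top-level splits: k=1: (A..A)·(B..E) → 0+17784+38·6·11 = 20292; k=2: (A..B)·(C..E) → 5928+27885+38·26·11 = 44681; k=3: (A..C)·(D..E) → 14976+16731+38·39·11 = 48009; k=4: (A..D)·(E..E) → 24102+0+38·39·11 = 40404.
Best split is after A, i.e. k = 1.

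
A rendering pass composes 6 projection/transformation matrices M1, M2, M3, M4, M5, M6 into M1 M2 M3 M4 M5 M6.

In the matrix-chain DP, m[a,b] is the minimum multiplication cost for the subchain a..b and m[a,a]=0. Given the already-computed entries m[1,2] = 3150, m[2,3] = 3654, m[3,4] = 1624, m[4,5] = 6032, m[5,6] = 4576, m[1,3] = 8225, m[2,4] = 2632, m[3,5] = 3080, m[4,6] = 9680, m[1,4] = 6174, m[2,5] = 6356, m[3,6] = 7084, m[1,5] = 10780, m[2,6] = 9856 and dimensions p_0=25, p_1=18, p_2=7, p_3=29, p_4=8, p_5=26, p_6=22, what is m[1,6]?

m[1,6] = min over k∈[1,5] of m[1,k]+m[k+1,6]+p_{0}·p_k·p_{6}.
k=1: 0 + 9856 + 25·18·22 = 19756; k=2: 3150 + 7084 + 25·7·22 = 14084; k=3: 8225 + 9680 + 25·29·22 = 33855; k=4: 6174 + 4576 + 25·8·22 = 15150; k=5: 10780 + 0 + 25·26·22 = 25080.
Minimum: 14084 at k=2.

14084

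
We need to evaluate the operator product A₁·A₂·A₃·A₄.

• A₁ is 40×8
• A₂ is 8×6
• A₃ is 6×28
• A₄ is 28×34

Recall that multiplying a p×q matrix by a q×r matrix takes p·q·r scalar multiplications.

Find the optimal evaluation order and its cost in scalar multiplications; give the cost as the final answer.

Adjacent pairs: A₁A₂ = 40·8·6 = 1920; A₂A₃ = 8·6·28 = 1344; A₃A₄ = 6·28·34 = 5712.
Length 3: A₁..A₃: k=1: 0+1344+40·8·28=10304; k=2: 1920+0+40·6·28=8640 → min 8640 | A₂..A₄: k=2: 0+5712+8·6·34=7344; k=3: 1344+0+8·28·34=8960 → min 7344.
Length 4: A₁..A₄: k=1: 0+7344+40·8·34=18224; k=2: 1920+5712+40·6·34=15792; k=3: 8640+0+40·28·34=46720 → min 15792.
Optimal parenthesization: ((A₁·A₂)·(A₃·A₄)) with cost 15792.

15792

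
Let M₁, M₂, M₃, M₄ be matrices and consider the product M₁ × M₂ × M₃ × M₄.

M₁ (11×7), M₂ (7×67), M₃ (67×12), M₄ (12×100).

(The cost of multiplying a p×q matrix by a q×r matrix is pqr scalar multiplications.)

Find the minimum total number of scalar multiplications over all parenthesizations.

Adjacent pairs: M₁M₂ = 11·7·67 = 5159; M₂M₃ = 7·67·12 = 5628; M₃M₄ = 67·12·100 = 80400.
Length 3: M₁..M₃: k=1: 0+5628+11·7·12=6552; k=2: 5159+0+11·67·12=14003 → min 6552 | M₂..M₄: k=2: 0+80400+7·67·100=127300; k=3: 5628+0+7·12·100=14028 → min 14028.
Length 4: M₁..M₄: k=1: 0+14028+11·7·100=21728; k=2: 5159+80400+11·67·100=159259; k=3: 6552+0+11·12·100=19752 → min 19752.
Optimal order: ((M₁ × (M₂ × M₃)) × M₄) with cost 19752.

19752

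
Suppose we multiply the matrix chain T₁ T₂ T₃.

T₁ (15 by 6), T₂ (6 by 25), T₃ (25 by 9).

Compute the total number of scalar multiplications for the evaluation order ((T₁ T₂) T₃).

(T₁ T₂): 15×6 by 6×25 → 15×25, cost 15·6·25 = 2250
((T₁ T₂) T₃): 15×25 by 25×9 → 15×9, cost 15·25·9 = 3375; cumulative 5625
Total: 5625 scalar multiplications.

5625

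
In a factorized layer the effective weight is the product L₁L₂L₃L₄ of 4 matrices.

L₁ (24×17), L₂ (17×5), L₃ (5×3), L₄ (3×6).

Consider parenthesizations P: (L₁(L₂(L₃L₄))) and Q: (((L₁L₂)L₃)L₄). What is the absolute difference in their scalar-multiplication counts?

216

Order P = (L₁(L₂(L₃L₄))): (L₃L₄): 5×3 by 3×6 → 5×6, cost 5·3·6 = 90; (L₂(L₃L₄)): 17×5 by 5×6 → 17×6, cost 17·5·6 = 510; cumulative 600; (L₁(L₂(L₃L₄))): 24×17 by 17×6 → 24×6, cost 24·17·6 = 2448; cumulative 3048. Total 3048.
Order Q = (((L₁L₂)L₃)L₄): (L₁L₂): 24×17 by 17×5 → 24×5, cost 24·17·5 = 2040; ((L₁L₂)L₃): 24×5 by 5×3 → 24×3, cost 24·5·3 = 360; cumulative 2400; (((L₁L₂)L₃)L₄): 24×3 by 3×6 → 24×6, cost 24·3·6 = 432; cumulative 2832. Total 2832.
Difference: |3048 − 2832| = 216.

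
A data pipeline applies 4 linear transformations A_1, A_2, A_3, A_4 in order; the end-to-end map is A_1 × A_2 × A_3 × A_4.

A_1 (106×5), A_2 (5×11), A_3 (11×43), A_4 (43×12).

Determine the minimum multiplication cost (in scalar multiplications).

Adjacent pairs: A_1A_2 = 106·5·11 = 5830; A_2A_3 = 5·11·43 = 2365; A_3A_4 = 11·43·12 = 5676.
Length 3: A_1..A_3: k=1: 0+2365+106·5·43=25155; k=2: 5830+0+106·11·43=55968 → min 25155 | A_2..A_4: k=2: 0+5676+5·11·12=6336; k=3: 2365+0+5·43·12=4945 → min 4945.
Length 4: A_1..A_4: k=1: 0+4945+106·5·12=11305; k=2: 5830+5676+106·11·12=25498; k=3: 25155+0+106·43·12=79851 → min 11305.
Optimal order: (A_1 × ((A_2 × A_3) × A_4)) with cost 11305.

11305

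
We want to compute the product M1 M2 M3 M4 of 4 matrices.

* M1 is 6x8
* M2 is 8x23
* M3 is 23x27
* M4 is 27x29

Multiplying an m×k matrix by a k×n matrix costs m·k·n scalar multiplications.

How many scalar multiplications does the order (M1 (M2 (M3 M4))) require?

24737

(M3 M4): 23×27 by 27×29 → 23×29, cost 23·27·29 = 18009
(M2 (M3 M4)): 8×23 by 23×29 → 8×29, cost 8·23·29 = 5336; cumulative 23345
(M1 (M2 (M3 M4))): 6×8 by 8×29 → 6×29, cost 6·8·29 = 1392; cumulative 24737
Total: 24737 scalar multiplications.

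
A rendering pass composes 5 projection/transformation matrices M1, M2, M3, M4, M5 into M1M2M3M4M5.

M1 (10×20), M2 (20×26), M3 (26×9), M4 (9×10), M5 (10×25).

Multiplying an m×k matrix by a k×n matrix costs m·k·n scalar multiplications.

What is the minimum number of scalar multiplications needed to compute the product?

Adjacent pairs: M1M2 = 10·20·26 = 5200; M2M3 = 20·26·9 = 4680; M3M4 = 26·9·10 = 2340; M4M5 = 9·10·25 = 2250.
Length 3: M1..M3: k=1: 0+4680+10·20·9=6480; k=2: 5200+0+10·26·9=7540 → min 6480 | M2..M4: k=2: 0+2340+20·26·10=7540; k=3: 4680+0+20·9·10=6480 → min 6480 | M3..M5: k=3: 0+2250+26·9·25=8100; k=4: 2340+0+26·10·25=8840 → min 8100.
Length 4: M1..M4: k=1: 0+6480+10·20·10=8480; k=2: 5200+2340+10·26·10=10140; k=3: 6480+0+10·9·10=7380 → min 7380 | M2..M5: k=2: 0+8100+20·26·25=21100; k=3: 4680+2250+20·9·25=11430; k=4: 6480+0+20·10·25=11480 → min 11430.
Length 5: M1..M5: k=1: 0+11430+10·20·25=16430; k=2: 5200+8100+10·26·25=19800; k=3: 6480+2250+10·9·25=10980; k=4: 7380+0+10·10·25=9880 → min 9880.
Optimal order: (((M1(M2M3))M4)M5) with cost 9880.

9880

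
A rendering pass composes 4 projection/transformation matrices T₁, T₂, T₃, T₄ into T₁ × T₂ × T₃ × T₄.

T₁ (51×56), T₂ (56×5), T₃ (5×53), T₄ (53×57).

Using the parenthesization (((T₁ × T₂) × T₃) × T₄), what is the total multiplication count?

181866

(T₁ × T₂): 51×56 by 56×5 → 51×5, cost 51·56·5 = 14280
((T₁ × T₂) × T₃): 51×5 by 5×53 → 51×53, cost 51·5·53 = 13515; cumulative 27795
(((T₁ × T₂) × T₃) × T₄): 51×53 by 53×57 → 51×57, cost 51·53·57 = 154071; cumulative 181866
Total: 181866 scalar multiplications.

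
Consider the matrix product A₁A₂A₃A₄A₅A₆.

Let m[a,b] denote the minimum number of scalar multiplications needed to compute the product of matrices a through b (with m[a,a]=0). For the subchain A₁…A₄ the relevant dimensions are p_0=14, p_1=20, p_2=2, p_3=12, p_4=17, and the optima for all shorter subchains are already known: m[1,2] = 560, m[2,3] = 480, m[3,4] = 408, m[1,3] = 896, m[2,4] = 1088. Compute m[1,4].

1444

m[1,4] = min over k∈[1,3] of m[1,k]+m[k+1,4]+p_{0}·p_k·p_{4}.
k=1: 0 + 1088 + 14·20·17 = 5848; k=2: 560 + 408 + 14·2·17 = 1444; k=3: 896 + 0 + 14·12·17 = 3752.
Minimum: 1444 at k=2.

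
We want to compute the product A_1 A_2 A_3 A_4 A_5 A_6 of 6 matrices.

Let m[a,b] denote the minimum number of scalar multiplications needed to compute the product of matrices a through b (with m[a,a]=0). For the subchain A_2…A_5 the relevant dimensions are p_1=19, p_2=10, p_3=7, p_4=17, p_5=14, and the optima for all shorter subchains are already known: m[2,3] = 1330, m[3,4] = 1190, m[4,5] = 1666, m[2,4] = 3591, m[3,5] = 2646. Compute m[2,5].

m[2,5] = min over k∈[2,4] of m[2,k]+m[k+1,5]+p_{1}·p_k·p_{5}.
k=2: 0 + 2646 + 19·10·14 = 5306; k=3: 1330 + 1666 + 19·7·14 = 4858; k=4: 3591 + 0 + 19·17·14 = 8113.
Minimum: 4858 at k=3.

4858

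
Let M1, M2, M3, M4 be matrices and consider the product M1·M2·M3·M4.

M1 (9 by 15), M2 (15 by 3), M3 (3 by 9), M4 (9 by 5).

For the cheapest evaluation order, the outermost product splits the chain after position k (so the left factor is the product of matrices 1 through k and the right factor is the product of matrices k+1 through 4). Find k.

2

Adjacent pairs: M1M2 = 9·15·3 = 405; M2M3 = 15·3·9 = 405; M3M4 = 3·9·5 = 135.
Length 3: M1..M3: k=1: 0+405+9·15·9=1620; k=2: 405+0+9·3·9=648 → min 648 | M2..M4: k=2: 0+135+15·3·5=360; k=3: 405+0+15·9·5=1080 → min 360.
Top-level splits: k=1: (M1..M1)·(M2..M4) → 0+360+9·15·5 = 1035; k=2: (M1..M2)·(M3..M4) → 405+135+9·3·5 = 675; k=3: (M1..M3)·(M4..M4) → 648+0+9·9·5 = 1053.
Best split is after M2, i.e. k = 2.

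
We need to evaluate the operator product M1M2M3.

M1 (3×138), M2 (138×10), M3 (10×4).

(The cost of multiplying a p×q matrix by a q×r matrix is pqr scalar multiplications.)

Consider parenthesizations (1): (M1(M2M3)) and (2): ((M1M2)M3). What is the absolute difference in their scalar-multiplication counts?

2916

Order (1) = (M1(M2M3)): (M2M3): 138×10 by 10×4 → 138×4, cost 138·10·4 = 5520; (M1(M2M3)): 3×138 by 138×4 → 3×4, cost 3·138·4 = 1656; cumulative 7176. Total 7176.
Order (2) = ((M1M2)M3): (M1M2): 3×138 by 138×10 → 3×10, cost 3·138·10 = 4140; ((M1M2)M3): 3×10 by 10×4 → 3×4, cost 3·10·4 = 120; cumulative 4260. Total 4260.
Difference: |7176 − 4260| = 2916.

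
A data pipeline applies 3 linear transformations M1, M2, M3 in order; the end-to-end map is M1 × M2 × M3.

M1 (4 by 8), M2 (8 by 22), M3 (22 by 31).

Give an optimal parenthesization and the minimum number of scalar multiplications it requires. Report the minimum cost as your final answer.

3432

(M1 × (M2 × M3)): cost 6448.
((M1 × M2) × M3): cost 3432.
Optimal: ((M1 × M2) × M3) with cost 3432.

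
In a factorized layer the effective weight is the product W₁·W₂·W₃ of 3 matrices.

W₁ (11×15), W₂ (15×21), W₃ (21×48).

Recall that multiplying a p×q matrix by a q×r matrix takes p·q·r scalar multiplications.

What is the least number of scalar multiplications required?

Order (W₁·(W₂·W₃)): (W₂·W₃): 15×21 by 21×48 → 15×48, cost 15·21·48 = 15120; (W₁·(W₂·W₃)): 11×15 by 15×48 → 11×48, cost 11·15·48 = 7920; cumulative 23040. Total 23040.
Order ((W₁·W₂)·W₃): (W₁·W₂): 11×15 by 15×21 → 11×21, cost 11·15·21 = 3465; ((W₁·W₂)·W₃): 11×21 by 21×48 → 11×48, cost 11·21·48 = 11088; cumulative 14553. Total 14553.
Minimum: 14553.

14553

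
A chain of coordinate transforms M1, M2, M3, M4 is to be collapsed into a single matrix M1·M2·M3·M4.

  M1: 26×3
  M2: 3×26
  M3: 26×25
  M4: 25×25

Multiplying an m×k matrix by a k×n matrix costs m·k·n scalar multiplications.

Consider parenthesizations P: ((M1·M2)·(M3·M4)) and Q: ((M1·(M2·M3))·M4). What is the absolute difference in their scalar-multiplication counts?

Order P = ((M1·M2)·(M3·M4)): (M1·M2): 26×3 by 3×26 → 26×26, cost 26·3·26 = 2028; (M3·M4): 26×25 by 25×25 → 26×25, cost 26·25·25 = 16250; ((M1·M2)·(M3·M4)): 26×26 by 26×25 → 26×25, cost 26·26·25 = 16900; cumulative 35178. Total 35178.
Order Q = ((M1·(M2·M3))·M4): (M2·M3): 3×26 by 26×25 → 3×25, cost 3·26·25 = 1950; (M1·(M2·M3)): 26×3 by 3×25 → 26×25, cost 26·3·25 = 1950; cumulative 3900; ((M1·(M2·M3))·M4): 26×25 by 25×25 → 26×25, cost 26·25·25 = 16250; cumulative 20150. Total 20150.
Difference: |35178 − 20150| = 15028.

15028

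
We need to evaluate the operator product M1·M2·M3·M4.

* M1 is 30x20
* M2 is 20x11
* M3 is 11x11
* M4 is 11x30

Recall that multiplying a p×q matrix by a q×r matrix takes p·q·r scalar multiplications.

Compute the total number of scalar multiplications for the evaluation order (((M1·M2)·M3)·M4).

20130

(M1·M2): 30×20 by 20×11 → 30×11, cost 30·20·11 = 6600
((M1·M2)·M3): 30×11 by 11×11 → 30×11, cost 30·11·11 = 3630; cumulative 10230
(((M1·M2)·M3)·M4): 30×11 by 11×30 → 30×30, cost 30·11·30 = 9900; cumulative 20130
Total: 20130 scalar multiplications.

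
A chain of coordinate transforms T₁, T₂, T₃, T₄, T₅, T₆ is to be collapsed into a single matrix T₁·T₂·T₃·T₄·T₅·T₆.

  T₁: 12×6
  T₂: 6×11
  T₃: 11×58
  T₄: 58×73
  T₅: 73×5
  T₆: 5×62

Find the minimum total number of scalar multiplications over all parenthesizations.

28770

Adjacent pairs: T₁T₂ = 12·6·11 = 792; T₂T₃ = 6·11·58 = 3828; T₃T₄ = 11·58·73 = 46574; T₄T₅ = 58·73·5 = 21170; T₅T₆ = 73·5·62 = 22630.
Length 3: T₁..T₃: k=1: 0+3828+12·6·58=8004; k=2: 792+0+12·11·58=8448 → min 8004 | T₂..T₄: k=2: 0+46574+6·11·73=51392; k=3: 3828+0+6·58·73=29232 → min 29232 | T₃..T₅: k=3: 0+21170+11·58·5=24360; k=4: 46574+0+11·73·5=50589 → min 24360 | T₄..T₆: k=4: 0+22630+58·73·62=285138; k=5: 21170+0+58·5·62=39150 → min 39150.
Length 4: T₁..T₄: k=1: 0+29232+12·6·73=34488; k=2: 792+46574+12·11·73=57002; k=3: 8004+0+12·58·73=58812 → min 34488 | T₂..T₅: k=2: 0+24360+6·11·5=24690; k=3: 3828+21170+6·58·5=26738; k=4: 29232+0+6·73·5=31422 → min 24690 | T₃..T₆: k=3: 0+39150+11·58·62=78706; k=4: 46574+22630+11·73·62=118990; k=5: 24360+0+11·5·62=27770 → min 27770.
Length 5: T₁..T₅: k=1: 0+24690+12·6·5=25050; k=2: 792+24360+12·11·5=25812; k=3: 8004+21170+12·58·5=32654; k=4: 34488+0+12·73·5=38868 → min 25050 | T₂..T₆: k=2: 0+27770+6·11·62=31862; k=3: 3828+39150+6·58·62=64554; k=4: 29232+22630+6·73·62=79018; k=5: 24690+0+6·5·62=26550 → min 26550.
Length 6: T₁..T₆: k=1: 0+26550+12·6·62=31014; k=2: 792+27770+12·11·62=36746; k=3: 8004+39150+12·58·62=90306; k=4: 34488+22630+12·73·62=111430; k=5: 25050+0+12·5·62=28770 → min 28770.
Optimal order: ((T₁·(T₂·(T₃·(T₄·T₅))))·T₆) with cost 28770.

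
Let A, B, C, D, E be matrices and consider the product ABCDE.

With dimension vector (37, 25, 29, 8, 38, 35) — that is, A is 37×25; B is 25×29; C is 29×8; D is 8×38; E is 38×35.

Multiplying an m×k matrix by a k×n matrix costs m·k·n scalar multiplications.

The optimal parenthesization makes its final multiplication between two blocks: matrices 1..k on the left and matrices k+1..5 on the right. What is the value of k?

Adjacent pairs: AB = 37·25·29 = 26825; BC = 25·29·8 = 5800; CD = 29·8·38 = 8816; DE = 8·38·35 = 10640.
Length 3: A..C: k=1: 0+5800+37·25·8=13200; k=2: 26825+0+37·29·8=35409 → min 13200 | B..D: k=2: 0+8816+25·29·38=36366; k=3: 5800+0+25·8·38=13400 → min 13400 | C..E: k=3: 0+10640+29·8·35=18760; k=4: 8816+0+29·38·35=47386 → min 18760.
Length 4: A..D: k=1: 0+13400+37·25·38=48550; k=2: 26825+8816+37·29·38=76415; k=3: 13200+0+37·8·38=24448 → min 24448 | B..E: k=2: 0+18760+25·29·35=44135; k=3: 5800+10640+25·8·35=23440; k=4: 13400+0+25·38·35=46650 → min 23440.
Top-level splits: k=1: (A..A)·(B..E) → 0+23440+37·25·35 = 55815; k=2: (A..B)·(C..E) → 26825+18760+37·29·35 = 83140; k=3: (A..C)·(D..E) → 13200+10640+37·8·35 = 34200; k=4: (A..D)·(E..E) → 24448+0+37·38·35 = 73658.
Best split is after C, i.e. k = 3.

3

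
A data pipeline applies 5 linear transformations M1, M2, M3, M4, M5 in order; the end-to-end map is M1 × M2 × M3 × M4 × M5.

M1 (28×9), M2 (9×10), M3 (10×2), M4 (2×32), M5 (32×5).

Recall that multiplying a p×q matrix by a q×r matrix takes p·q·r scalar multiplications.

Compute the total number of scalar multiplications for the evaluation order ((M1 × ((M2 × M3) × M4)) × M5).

13300

(M2 × M3): 9×10 by 10×2 → 9×2, cost 9·10·2 = 180
((M2 × M3) × M4): 9×2 by 2×32 → 9×32, cost 9·2·32 = 576; cumulative 756
(M1 × ((M2 × M3) × M4)): 28×9 by 9×32 → 28×32, cost 28·9·32 = 8064; cumulative 8820
((M1 × ((M2 × M3) × M4)) × M5): 28×32 by 32×5 → 28×5, cost 28·32·5 = 4480; cumulative 13300
Total: 13300 scalar multiplications.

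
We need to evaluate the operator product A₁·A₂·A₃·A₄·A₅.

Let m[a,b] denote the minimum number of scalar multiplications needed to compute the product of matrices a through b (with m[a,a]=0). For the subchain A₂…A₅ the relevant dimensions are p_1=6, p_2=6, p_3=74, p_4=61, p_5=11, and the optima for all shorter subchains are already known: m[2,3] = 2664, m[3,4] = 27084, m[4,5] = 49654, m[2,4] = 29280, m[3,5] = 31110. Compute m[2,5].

31506

m[2,5] = min over k∈[2,4] of m[2,k]+m[k+1,5]+p_{1}·p_k·p_{5}.
k=2: 0 + 31110 + 6·6·11 = 31506; k=3: 2664 + 49654 + 6·74·11 = 57202; k=4: 29280 + 0 + 6·61·11 = 33306.
Minimum: 31506 at k=2.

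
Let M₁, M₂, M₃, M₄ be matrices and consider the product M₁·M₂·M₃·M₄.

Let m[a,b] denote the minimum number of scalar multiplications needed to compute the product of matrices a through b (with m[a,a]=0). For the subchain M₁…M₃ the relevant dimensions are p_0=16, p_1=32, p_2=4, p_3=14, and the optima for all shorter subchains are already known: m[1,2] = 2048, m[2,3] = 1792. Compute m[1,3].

2944

m[1,3] = min over k∈[1,2] of m[1,k]+m[k+1,3]+p_{0}·p_k·p_{3}.
k=1: 0 + 1792 + 16·32·14 = 8960; k=2: 2048 + 0 + 16·4·14 = 2944.
Minimum: 2944 at k=2.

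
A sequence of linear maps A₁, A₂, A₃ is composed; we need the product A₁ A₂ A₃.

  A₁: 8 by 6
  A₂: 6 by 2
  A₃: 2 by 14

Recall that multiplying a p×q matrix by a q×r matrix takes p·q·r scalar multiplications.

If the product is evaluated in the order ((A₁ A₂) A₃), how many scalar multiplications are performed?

320

(A₁ A₂): 8×6 by 6×2 → 8×2, cost 8·6·2 = 96
((A₁ A₂) A₃): 8×2 by 2×14 → 8×14, cost 8·2·14 = 224; cumulative 320
Total: 320 scalar multiplications.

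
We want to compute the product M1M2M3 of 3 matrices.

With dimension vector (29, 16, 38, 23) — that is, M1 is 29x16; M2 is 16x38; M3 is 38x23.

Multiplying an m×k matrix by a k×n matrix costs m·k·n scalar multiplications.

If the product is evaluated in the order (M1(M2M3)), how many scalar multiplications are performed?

(M2M3): 16×38 by 38×23 → 16×23, cost 16·38·23 = 13984
(M1(M2M3)): 29×16 by 16×23 → 29×23, cost 29·16·23 = 10672; cumulative 24656
Total: 24656 scalar multiplications.

24656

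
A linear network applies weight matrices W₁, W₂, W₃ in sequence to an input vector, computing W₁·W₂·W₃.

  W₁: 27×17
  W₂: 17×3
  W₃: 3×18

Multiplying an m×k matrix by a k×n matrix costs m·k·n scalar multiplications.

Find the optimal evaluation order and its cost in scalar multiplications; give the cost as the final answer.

(W₁·(W₂·W₃)): cost 9180.
((W₁·W₂)·W₃): cost 2835.
Optimal: ((W₁·W₂)·W₃) with cost 2835.

2835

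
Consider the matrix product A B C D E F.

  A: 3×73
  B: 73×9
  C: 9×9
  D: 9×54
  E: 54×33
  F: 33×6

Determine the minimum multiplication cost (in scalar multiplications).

Adjacent pairs: AB = 3·73·9 = 1971; BC = 73·9·9 = 5913; CD = 9·9·54 = 4374; DE = 9·54·33 = 16038; EF = 54·33·6 = 10692.
Length 3: A..C: k=1: 0+5913+3·73·9=7884; k=2: 1971+0+3·9·9=2214 → min 2214 | B..D: k=2: 0+4374+73·9·54=39852; k=3: 5913+0+73·9·54=41391 → min 39852 | C..E: k=3: 0+16038+9·9·33=18711; k=4: 4374+0+9·54·33=20412 → min 18711 | D..F: k=4: 0+10692+9·54·6=13608; k=5: 16038+0+9·33·6=17820 → min 13608.
Length 4: A..D: k=1: 0+39852+3·73·54=51678; k=2: 1971+4374+3·9·54=7803; k=3: 2214+0+3·9·54=3672 → min 3672 | B..E: k=2: 0+18711+73·9·33=40392; k=3: 5913+16038+73·9·33=43632; k=4: 39852+0+73·54·33=169938 → min 40392 | C..F: k=3: 0+13608+9·9·6=14094; k=4: 4374+10692+9·54·6=17982; k=5: 18711+0+9·33·6=20493 → min 14094.
Length 5: A..E: k=1: 0+40392+3·73·33=47619; k=2: 1971+18711+3·9·33=21573; k=3: 2214+16038+3·9·33=19143; k=4: 3672+0+3·54·33=9018 → min 9018 | B..F: k=2: 0+14094+73·9·6=18036; k=3: 5913+13608+73·9·6=23463; k=4: 39852+10692+73·54·6=74196; k=5: 40392+0+73·33·6=54846 → min 18036.
Length 6: A..F: k=1: 0+18036+3·73·6=19350; k=2: 1971+14094+3·9·6=16227; k=3: 2214+13608+3·9·6=15984; k=4: 3672+10692+3·54·6=15336; k=5: 9018+0+3·33·6=9612 → min 9612.
Optimal order: (((((A B) C) D) E) F) with cost 9612.

9612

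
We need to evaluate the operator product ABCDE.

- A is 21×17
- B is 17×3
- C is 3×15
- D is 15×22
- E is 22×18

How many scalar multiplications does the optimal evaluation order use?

4383

Adjacent pairs: AB = 21·17·3 = 1071; BC = 17·3·15 = 765; CD = 3·15·22 = 990; DE = 15·22·18 = 5940.
Length 3: A..C: k=1: 0+765+21·17·15=6120; k=2: 1071+0+21·3·15=2016 → min 2016 | B..D: k=2: 0+990+17·3·22=2112; k=3: 765+0+17·15·22=6375 → min 2112 | C..E: k=3: 0+5940+3·15·18=6750; k=4: 990+0+3·22·18=2178 → min 2178.
Length 4: A..D: k=1: 0+2112+21·17·22=9966; k=2: 1071+990+21·3·22=3447; k=3: 2016+0+21·15·22=8946 → min 3447 | B..E: k=2: 0+2178+17·3·18=3096; k=3: 765+5940+17·15·18=11295; k=4: 2112+0+17·22·18=8844 → min 3096.
Length 5: A..E: k=1: 0+3096+21·17·18=9522; k=2: 1071+2178+21·3·18=4383; k=3: 2016+5940+21·15·18=13626; k=4: 3447+0+21·22·18=11763 → min 4383.
Optimal order: ((AB)((CD)E)) with cost 4383.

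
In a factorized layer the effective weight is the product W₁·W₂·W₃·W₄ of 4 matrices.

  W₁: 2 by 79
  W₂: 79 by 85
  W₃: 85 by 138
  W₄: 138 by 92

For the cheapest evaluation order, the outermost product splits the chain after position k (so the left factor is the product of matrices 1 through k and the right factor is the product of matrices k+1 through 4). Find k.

3

Adjacent pairs: W₁W₂ = 2·79·85 = 13430; W₂W₃ = 79·85·138 = 926670; W₃W₄ = 85·138·92 = 1079160.
Length 3: W₁..W₃: k=1: 0+926670+2·79·138=948474; k=2: 13430+0+2·85·138=36890 → min 36890 | W₂..W₄: k=2: 0+1079160+79·85·92=1696940; k=3: 926670+0+79·138·92=1929654 → min 1696940.
Top-level splits: k=1: (W₁..W₁)·(W₂..W₄) → 0+1696940+2·79·92 = 1711476; k=2: (W₁..W₂)·(W₃..W₄) → 13430+1079160+2·85·92 = 1108230; k=3: (W₁..W₃)·(W₄..W₄) → 36890+0+2·138·92 = 62282.
Best split is after W₃, i.e. k = 3.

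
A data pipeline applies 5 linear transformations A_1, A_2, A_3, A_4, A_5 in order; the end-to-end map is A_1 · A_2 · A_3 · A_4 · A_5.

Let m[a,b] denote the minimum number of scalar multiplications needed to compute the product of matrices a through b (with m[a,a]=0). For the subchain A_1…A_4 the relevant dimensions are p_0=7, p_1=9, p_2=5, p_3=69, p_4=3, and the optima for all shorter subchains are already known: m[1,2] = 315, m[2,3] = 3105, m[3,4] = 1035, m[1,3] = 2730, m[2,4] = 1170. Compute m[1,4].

1359

m[1,4] = min over k∈[1,3] of m[1,k]+m[k+1,4]+p_{0}·p_k·p_{4}.
k=1: 0 + 1170 + 7·9·3 = 1359; k=2: 315 + 1035 + 7·5·3 = 1455; k=3: 2730 + 0 + 7·69·3 = 4179.
Minimum: 1359 at k=1.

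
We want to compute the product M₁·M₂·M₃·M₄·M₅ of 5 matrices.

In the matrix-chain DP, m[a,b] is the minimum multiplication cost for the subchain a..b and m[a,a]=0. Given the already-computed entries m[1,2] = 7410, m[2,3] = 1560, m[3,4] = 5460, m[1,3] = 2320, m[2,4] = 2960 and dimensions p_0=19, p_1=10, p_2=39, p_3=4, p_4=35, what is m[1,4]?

m[1,4] = min over k∈[1,3] of m[1,k]+m[k+1,4]+p_{0}·p_k·p_{4}.
k=1: 0 + 2960 + 19·10·35 = 9610; k=2: 7410 + 5460 + 19·39·35 = 38805; k=3: 2320 + 0 + 19·4·35 = 4980.
Minimum: 4980 at k=3.

4980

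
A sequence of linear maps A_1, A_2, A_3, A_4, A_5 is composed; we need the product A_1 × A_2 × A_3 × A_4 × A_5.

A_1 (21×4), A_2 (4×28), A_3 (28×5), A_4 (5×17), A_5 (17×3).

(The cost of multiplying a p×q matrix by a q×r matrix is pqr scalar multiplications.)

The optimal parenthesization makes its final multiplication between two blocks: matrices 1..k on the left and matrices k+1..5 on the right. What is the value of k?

Adjacent pairs: A_1A_2 = 21·4·28 = 2352; A_2A_3 = 4·28·5 = 560; A_3A_4 = 28·5·17 = 2380; A_4A_5 = 5·17·3 = 255.
Length 3: A_1..A_3: k=1: 0+560+21·4·5=980; k=2: 2352+0+21·28·5=5292 → min 980 | A_2..A_4: k=2: 0+2380+4·28·17=4284; k=3: 560+0+4·5·17=900 → min 900 | A_3..A_5: k=3: 0+255+28·5·3=675; k=4: 2380+0+28·17·3=3808 → min 675.
Length 4: A_1..A_4: k=1: 0+900+21·4·17=2328; k=2: 2352+2380+21·28·17=14728; k=3: 980+0+21·5·17=2765 → min 2328 | A_2..A_5: k=2: 0+675+4·28·3=1011; k=3: 560+255+4·5·3=875; k=4: 900+0+4·17·3=1104 → min 875.
Top-level splits: k=1: (A_1..A_1)·(A_2..A_5) → 0+875+21·4·3 = 1127; k=2: (A_1..A_2)·(A_3..A_5) → 2352+675+21·28·3 = 4791; k=3: (A_1..A_3)·(A_4..A_5) → 980+255+21·5·3 = 1550; k=4: (A_1..A_4)·(A_5..A_5) → 2328+0+21·17·3 = 3399.
Best split is after A_1, i.e. k = 1.

1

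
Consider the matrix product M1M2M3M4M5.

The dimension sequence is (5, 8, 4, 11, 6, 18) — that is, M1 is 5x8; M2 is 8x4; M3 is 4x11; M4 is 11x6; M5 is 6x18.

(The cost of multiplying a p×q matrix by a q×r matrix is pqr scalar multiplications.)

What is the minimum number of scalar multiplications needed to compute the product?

Adjacent pairs: M1M2 = 5·8·4 = 160; M2M3 = 8·4·11 = 352; M3M4 = 4·11·6 = 264; M4M5 = 11·6·18 = 1188.
Length 3: M1..M3: k=1: 0+352+5·8·11=792; k=2: 160+0+5·4·11=380 → min 380 | M2..M4: k=2: 0+264+8·4·6=456; k=3: 352+0+8·11·6=880 → min 456 | M3..M5: k=3: 0+1188+4·11·18=1980; k=4: 264+0+4·6·18=696 → min 696.
Length 4: M1..M4: k=1: 0+456+5·8·6=696; k=2: 160+264+5·4·6=544; k=3: 380+0+5·11·6=710 → min 544 | M2..M5: k=2: 0+696+8·4·18=1272; k=3: 352+1188+8·11·18=3124; k=4: 456+0+8·6·18=1320 → min 1272.
Length 5: M1..M5: k=1: 0+1272+5·8·18=1992; k=2: 160+696+5·4·18=1216; k=3: 380+1188+5·11·18=2558; k=4: 544+0+5·6·18=1084 → min 1084.
Optimal order: (((M1M2)(M3M4))M5) with cost 1084.

1084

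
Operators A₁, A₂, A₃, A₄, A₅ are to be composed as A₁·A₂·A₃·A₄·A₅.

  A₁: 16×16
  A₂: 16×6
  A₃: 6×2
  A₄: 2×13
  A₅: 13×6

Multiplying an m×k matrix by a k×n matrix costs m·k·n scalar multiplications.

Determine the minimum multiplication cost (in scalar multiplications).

Adjacent pairs: A₁A₂ = 16·16·6 = 1536; A₂A₃ = 16·6·2 = 192; A₃A₄ = 6·2·13 = 156; A₄A₅ = 2·13·6 = 156.
Length 3: A₁..A₃: k=1: 0+192+16·16·2=704; k=2: 1536+0+16·6·2=1728 → min 704 | A₂..A₄: k=2: 0+156+16·6·13=1404; k=3: 192+0+16·2·13=608 → min 608 | A₃..A₅: k=3: 0+156+6·2·6=228; k=4: 156+0+6·13·6=624 → min 228.
Length 4: A₁..A₄: k=1: 0+608+16·16·13=3936; k=2: 1536+156+16·6·13=2940; k=3: 704+0+16·2·13=1120 → min 1120 | A₂..A₅: k=2: 0+228+16·6·6=804; k=3: 192+156+16·2·6=540; k=4: 608+0+16·13·6=1856 → min 540.
Length 5: A₁..A₅: k=1: 0+540+16·16·6=2076; k=2: 1536+228+16·6·6=2340; k=3: 704+156+16·2·6=1052; k=4: 1120+0+16·13·6=2368 → min 1052.
Optimal order: ((A₁·(A₂·A₃))·(A₄·A₅)) with cost 1052.

1052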